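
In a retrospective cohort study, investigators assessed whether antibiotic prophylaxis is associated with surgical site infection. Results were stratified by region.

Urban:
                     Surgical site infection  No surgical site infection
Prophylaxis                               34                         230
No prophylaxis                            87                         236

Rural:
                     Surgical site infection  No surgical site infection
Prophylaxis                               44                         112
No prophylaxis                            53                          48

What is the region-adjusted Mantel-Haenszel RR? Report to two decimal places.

RR_MH = Σ(aᵢ·n₀ᵢ/nᵢ) / Σ(cᵢ·n₁ᵢ/nᵢ), with n₁ᵢ = aᵢ+bᵢ (exposed), n₀ᵢ = cᵢ+dᵢ (unexposed), nᵢ = n₁ᵢ+n₀ᵢ.
Stratum 1 (Urban): n₁ = 264, n₀ = 323, n = 587; a·n₀/n = 34·323/587 = 18.7087; c·n₁/n = 87·264/587 = 39.1278
Stratum 2 (Rural): n₁ = 156, n₀ = 101, n = 257; a·n₀/n = 44·101/257 = 17.2918; c·n₁/n = 53·156/257 = 32.1712
RR_MH = (18.7087 + 17.2918) / (39.1278 + 32.1712) = 36.0005 / 71.2990 = 0.50492

0.50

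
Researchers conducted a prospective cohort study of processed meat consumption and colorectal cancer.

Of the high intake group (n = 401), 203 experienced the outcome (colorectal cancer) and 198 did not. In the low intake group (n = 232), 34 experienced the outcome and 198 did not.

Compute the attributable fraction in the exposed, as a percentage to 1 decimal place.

From the description: a = 203, b = 198, c = 34, d = 198.
Risk in exposed = 203/401 = 0.50623; risk in unexposed = 34/232 = 0.14655.
RR = 0.50623/0.14655 = 3.45431
AR% = (RR − 1)/RR × 100 = (3.45431 − 1)/3.45431 × 100 = 71.0506%

71.1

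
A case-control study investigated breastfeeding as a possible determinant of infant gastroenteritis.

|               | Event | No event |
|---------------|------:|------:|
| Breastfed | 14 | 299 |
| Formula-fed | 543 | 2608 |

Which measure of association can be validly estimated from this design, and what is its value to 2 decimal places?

0.22

Cells: a = 14, b = 299, c = 543, d = 2608.
This is a case-control study: participants were sampled on outcome status, so risks in the source population cannot be estimated directly — relative risk is not valid here. The odds ratio is the appropriate measure.
OR = (a·d)/(b·c) = (14 × 2608) / (299 × 543) = 36512 / 162357 = 0.22489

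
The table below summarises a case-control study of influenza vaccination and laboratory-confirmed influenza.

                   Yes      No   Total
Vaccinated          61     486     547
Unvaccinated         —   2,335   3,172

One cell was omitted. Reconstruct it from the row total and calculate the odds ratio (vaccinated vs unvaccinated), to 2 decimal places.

The missing cell is in the unexposed row: 3172 − 2335 = 837.
So a = 61, b = 486, c = 837, d = 2335.
OR = (a·d)/(b·c) = (61 × 2335) / (486 × 837) = 142435 / 406782 = 0.35015

0.35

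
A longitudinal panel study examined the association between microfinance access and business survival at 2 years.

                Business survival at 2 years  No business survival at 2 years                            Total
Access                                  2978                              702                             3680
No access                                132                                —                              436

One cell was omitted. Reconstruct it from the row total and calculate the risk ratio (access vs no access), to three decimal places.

The missing cell is in the unexposed row: 436 − 132 = 304.
So a = 2978, b = 702, c = 132, d = 304.
RR = [a/(a+b)] / [c/(c+d)] = (2978/3680) / (132/436) = 0.80924/0.30275 = 2.67294

2.673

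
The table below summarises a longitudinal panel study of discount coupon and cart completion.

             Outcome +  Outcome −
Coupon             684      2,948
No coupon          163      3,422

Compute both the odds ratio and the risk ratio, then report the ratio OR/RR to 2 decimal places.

Cells: a = 684, b = 2948, c = 163, d = 3422.
OR = (684·3422)/(2948·163) = 2340648/480524 = 4.87103
Risk in exposed = 684/3632 = 0.18833; risk in unexposed = 163/3585 = 0.04547; RR = 4.14202
OR/RR = 4.87103 / 4.14202 = 1.17601
The outcome is not rare, so the OR lies further from 1 than the RR.

1.18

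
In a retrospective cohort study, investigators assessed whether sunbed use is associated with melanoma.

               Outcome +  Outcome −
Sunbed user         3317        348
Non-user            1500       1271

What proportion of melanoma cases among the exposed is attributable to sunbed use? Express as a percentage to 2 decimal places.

Cells: a = 3317, b = 348, c = 1500, d = 1271.
Risk in exposed = 3317/3665 = 0.90505; risk in unexposed = 1500/2771 = 0.54132.
RR = 0.90505/0.54132 = 1.67192
AR% = (RR − 1)/RR × 100 = (1.67192 − 1)/1.67192 × 100 = 40.1887%

40.19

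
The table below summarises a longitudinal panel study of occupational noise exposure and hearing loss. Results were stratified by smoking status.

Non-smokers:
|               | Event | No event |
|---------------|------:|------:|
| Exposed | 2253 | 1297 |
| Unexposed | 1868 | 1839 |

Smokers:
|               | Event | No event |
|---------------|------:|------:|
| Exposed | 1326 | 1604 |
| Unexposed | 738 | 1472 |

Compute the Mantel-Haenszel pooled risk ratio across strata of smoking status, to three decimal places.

1.290

RR_MH = Σ(aᵢ·n₀ᵢ/nᵢ) / Σ(cᵢ·n₁ᵢ/nᵢ), with n₁ᵢ = aᵢ+bᵢ (exposed), n₀ᵢ = cᵢ+dᵢ (unexposed), nᵢ = n₁ᵢ+n₀ᵢ.
Stratum 1 (Non-smokers): n₁ = 3550, n₀ = 3707, n = 7257; a·n₀/n = 2253·3707/7257 = 1150.8710; c·n₁/n = 1868·3550/7257 = 913.7936
Stratum 2 (Smokers): n₁ = 2930, n₀ = 2210, n = 5140; a·n₀/n = 1326·2210/5140 = 570.1284; c·n₁/n = 738·2930/5140 = 420.6887
RR_MH = (1150.8710 + 570.1284) / (913.7936 + 420.6887) = 1720.9994 / 1334.4823 = 1.28964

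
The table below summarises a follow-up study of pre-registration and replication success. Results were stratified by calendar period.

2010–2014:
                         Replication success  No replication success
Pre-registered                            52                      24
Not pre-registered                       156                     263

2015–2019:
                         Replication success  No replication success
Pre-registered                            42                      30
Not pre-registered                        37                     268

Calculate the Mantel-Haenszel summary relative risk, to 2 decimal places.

2.51

RR_MH = Σ(aᵢ·n₀ᵢ/nᵢ) / Σ(cᵢ·n₁ᵢ/nᵢ), with n₁ᵢ = aᵢ+bᵢ (exposed), n₀ᵢ = cᵢ+dᵢ (unexposed), nᵢ = n₁ᵢ+n₀ᵢ.
Stratum 1 (2010–2014): n₁ = 76, n₀ = 419, n = 495; a·n₀/n = 52·419/495 = 44.0162; c·n₁/n = 156·76/495 = 23.9515
Stratum 2 (2015–2019): n₁ = 72, n₀ = 305, n = 377; a·n₀/n = 42·305/377 = 33.9788; c·n₁/n = 37·72/377 = 7.0663
RR_MH = (44.0162 + 33.9788) / (23.9515 + 7.0663) = 77.9949 / 31.0178 = 2.51452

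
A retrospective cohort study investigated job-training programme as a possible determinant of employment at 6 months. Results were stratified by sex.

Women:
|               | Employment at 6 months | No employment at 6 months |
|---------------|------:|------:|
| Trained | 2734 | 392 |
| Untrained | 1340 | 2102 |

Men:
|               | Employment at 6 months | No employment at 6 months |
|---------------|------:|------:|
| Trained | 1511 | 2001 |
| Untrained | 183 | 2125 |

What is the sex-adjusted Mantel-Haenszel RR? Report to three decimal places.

2.716

RR_MH = Σ(aᵢ·n₀ᵢ/nᵢ) / Σ(cᵢ·n₁ᵢ/nᵢ), with n₁ᵢ = aᵢ+bᵢ (exposed), n₀ᵢ = cᵢ+dᵢ (unexposed), nᵢ = n₁ᵢ+n₀ᵢ.
Stratum 1 (Women): n₁ = 3126, n₀ = 3442, n = 6568; a·n₀/n = 2734·3442/6568 = 1432.7692; c·n₁/n = 1340·3126/6568 = 637.7649
Stratum 2 (Men): n₁ = 3512, n₀ = 2308, n = 5820; a·n₀/n = 1511·2308/5820 = 599.2076; c·n₁/n = 183·3512/5820 = 110.4289
RR_MH = (1432.7692 + 599.2076) / (637.7649 + 110.4289) = 2031.9767 / 748.1938 = 2.71584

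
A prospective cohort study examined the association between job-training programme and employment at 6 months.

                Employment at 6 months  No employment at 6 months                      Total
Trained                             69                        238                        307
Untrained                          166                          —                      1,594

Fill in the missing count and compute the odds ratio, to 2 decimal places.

2.49

The missing cell is in the unexposed row: 1594 − 166 = 1428.
So a = 69, b = 238, c = 166, d = 1428.
OR = (a·d)/(b·c) = (69 × 1428) / (238 × 166) = 98532 / 39508 = 2.49398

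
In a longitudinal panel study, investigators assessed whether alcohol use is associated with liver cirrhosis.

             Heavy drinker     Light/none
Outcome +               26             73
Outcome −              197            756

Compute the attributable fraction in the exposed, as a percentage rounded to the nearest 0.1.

24.5

Reading the table with exposure as columns: a = 26 (Heavy drinker, case), b = 197 (Heavy drinker, non-case), c = 73 (Light/none, case), d = 756.
Risk in exposed = 26/223 = 0.11659; risk in unexposed = 73/829 = 0.08806.
RR = 0.11659/0.08806 = 1.32404
AR% = (RR − 1)/RR × 100 = (1.32404 − 1)/1.32404 × 100 = 24.4734%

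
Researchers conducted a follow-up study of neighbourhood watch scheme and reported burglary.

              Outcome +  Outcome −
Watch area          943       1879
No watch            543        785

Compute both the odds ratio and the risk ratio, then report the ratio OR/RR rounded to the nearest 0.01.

0.89

Cells: a = 943, b = 1879, c = 543, d = 785.
OR = (943·785)/(1879·543) = 740255/1020297 = 0.72553
Risk in exposed = 943/2822 = 0.33416; risk in unexposed = 543/1328 = 0.40889; RR = 0.81725
OR/RR = 0.72553 / 0.81725 = 0.88777
The outcome is not rare, so the OR lies further from 1 than the RR.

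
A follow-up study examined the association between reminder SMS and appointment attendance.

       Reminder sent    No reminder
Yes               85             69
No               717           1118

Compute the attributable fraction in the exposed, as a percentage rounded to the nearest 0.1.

Reading the table with exposure as columns: a = 85 (Reminder sent, case), b = 717 (Reminder sent, non-case), c = 69 (No reminder, case), d = 1118.
Risk in exposed = 85/802 = 0.10599; risk in unexposed = 69/1187 = 0.05813.
RR = 0.10599/0.05813 = 1.82325
AR% = (RR − 1)/RR × 100 = (1.82325 − 1)/1.82325 × 100 = 45.1529%

45.2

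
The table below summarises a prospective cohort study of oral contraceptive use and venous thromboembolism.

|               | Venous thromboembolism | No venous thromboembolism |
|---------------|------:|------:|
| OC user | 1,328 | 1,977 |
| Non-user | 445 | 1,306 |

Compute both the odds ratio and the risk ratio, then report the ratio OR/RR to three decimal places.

1.247

Cells: a = 1328, b = 1977, c = 445, d = 1306.
OR = (1328·1306)/(1977·445) = 1734368/879765 = 1.97140
Risk in exposed = 1328/3305 = 0.40182; risk in unexposed = 445/1751 = 0.25414; RR = 1.58108
OR/RR = 1.97140 / 1.58108 = 1.24687
The outcome is not rare, so the OR lies further from 1 than the RR.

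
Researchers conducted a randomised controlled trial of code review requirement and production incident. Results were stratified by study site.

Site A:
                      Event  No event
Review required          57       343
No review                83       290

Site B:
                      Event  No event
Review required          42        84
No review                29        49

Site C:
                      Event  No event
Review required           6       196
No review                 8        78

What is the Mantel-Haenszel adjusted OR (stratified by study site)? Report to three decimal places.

0.610

OR_MH = Σ(aᵢdᵢ/nᵢ) / Σ(bᵢcᵢ/nᵢ), where nᵢ is the stratum total.
Stratum 1 (Site A): n = 773; a·d/n = 57·290/773 = 21.3842; b·c/n = 343·83/773 = 36.8292
Stratum 2 (Site B): n = 204; a·d/n = 42·49/204 = 10.0882; b·c/n = 84·29/204 = 11.9412
Stratum 3 (Site C): n = 288; a·d/n = 6·78/288 = 1.6250; b·c/n = 196·8/288 = 5.4444
OR_MH = (21.3842 + 10.0882 + 1.6250) / (36.8292 + 11.9412 + 5.4444) = 33.0975 / 54.2149 = 0.61049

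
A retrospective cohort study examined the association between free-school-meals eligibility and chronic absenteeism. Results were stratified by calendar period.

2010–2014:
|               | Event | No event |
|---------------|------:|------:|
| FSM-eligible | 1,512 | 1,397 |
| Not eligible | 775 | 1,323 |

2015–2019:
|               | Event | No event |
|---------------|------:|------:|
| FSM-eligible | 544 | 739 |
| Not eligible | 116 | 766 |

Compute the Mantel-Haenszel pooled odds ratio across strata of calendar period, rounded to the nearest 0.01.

2.31

OR_MH = Σ(aᵢdᵢ/nᵢ) / Σ(bᵢcᵢ/nᵢ), where nᵢ is the stratum total.
Stratum 1 (2010–2014): n = 5007; a·d/n = 1512·1323/5007 = 399.5159; b·c/n = 1397·775/5007 = 216.2323
Stratum 2 (2015–2019): n = 2165; a·d/n = 544·766/2165 = 192.4730; b·c/n = 739·116/2165 = 39.5954
OR_MH = (399.5159 + 192.4730) / (216.2323 + 39.5954) = 591.9889 / 255.8277 = 2.31401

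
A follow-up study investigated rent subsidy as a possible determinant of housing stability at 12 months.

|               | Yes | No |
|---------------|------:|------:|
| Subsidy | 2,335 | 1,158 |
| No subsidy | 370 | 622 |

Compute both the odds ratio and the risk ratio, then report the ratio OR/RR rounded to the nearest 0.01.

Cells: a = 2335, b = 1158, c = 370, d = 622.
OR = (2335·622)/(1158·370) = 1452370/428460 = 3.38974
Risk in exposed = 2335/3493 = 0.66848; risk in unexposed = 370/992 = 0.37298; RR = 1.79225
OR/RR = 3.38974 / 1.79225 = 1.89134
The outcome is not rare, so the OR lies further from 1 than the RR.

1.89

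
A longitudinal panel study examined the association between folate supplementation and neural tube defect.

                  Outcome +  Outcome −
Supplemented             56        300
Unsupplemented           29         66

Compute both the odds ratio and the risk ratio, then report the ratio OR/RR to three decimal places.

Cells: a = 56, b = 300, c = 29, d = 66.
OR = (56·66)/(300·29) = 3696/8700 = 0.42483
Risk in exposed = 56/356 = 0.15730; risk in unexposed = 29/95 = 0.30526; RR = 0.51530
OR/RR = 0.42483 / 0.51530 = 0.82442
The outcome is not rare, so the OR lies further from 1 than the RR.

0.824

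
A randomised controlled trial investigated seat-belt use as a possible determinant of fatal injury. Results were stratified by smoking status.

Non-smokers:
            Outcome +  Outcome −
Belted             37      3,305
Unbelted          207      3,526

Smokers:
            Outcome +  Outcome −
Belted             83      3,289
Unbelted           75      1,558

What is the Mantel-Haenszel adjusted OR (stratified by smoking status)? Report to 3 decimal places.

0.303

OR_MH = Σ(aᵢdᵢ/nᵢ) / Σ(bᵢcᵢ/nᵢ), where nᵢ is the stratum total.
Stratum 1 (Non-smokers): n = 7075; a·d/n = 37·3526/7075 = 18.4399; b·c/n = 3305·207/7075 = 96.6975
Stratum 2 (Smokers): n = 5005; a·d/n = 83·1558/5005 = 25.8370; b·c/n = 3289·75/5005 = 49.2857
OR_MH = (18.4399 + 25.8370) / (96.6975 + 49.2857) = 44.2768 / 145.9832 = 0.30330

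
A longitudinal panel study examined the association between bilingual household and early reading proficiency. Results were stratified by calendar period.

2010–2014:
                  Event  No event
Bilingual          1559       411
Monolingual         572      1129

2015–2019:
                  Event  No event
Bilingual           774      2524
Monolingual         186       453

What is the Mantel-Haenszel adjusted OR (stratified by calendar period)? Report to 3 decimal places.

OR_MH = Σ(aᵢdᵢ/nᵢ) / Σ(bᵢcᵢ/nᵢ), where nᵢ is the stratum total.
Stratum 1 (2010–2014): n = 3671; a·d/n = 1559·1129/3671 = 479.4636; b·c/n = 411·572/3671 = 64.0403
Stratum 2 (2015–2019): n = 3937; a·d/n = 774·453/3937 = 89.0582; b·c/n = 2524·186/3937 = 119.2441
OR_MH = (479.4636 + 89.0582) / (64.0403 + 119.2441) = 568.5218 / 183.2844 = 3.10186

3.102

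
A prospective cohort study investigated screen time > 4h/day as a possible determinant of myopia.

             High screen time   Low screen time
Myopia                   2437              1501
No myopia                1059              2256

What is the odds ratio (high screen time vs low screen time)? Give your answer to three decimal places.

Reading the table with exposure as columns: a = 2437 (High screen time, case), b = 1059 (High screen time, non-case), c = 1501 (Low screen time, case), d = 2256.
OR = (a·d)/(b·c) = (2437 × 2256) / (1059 × 1501) = 5497872 / 1589559 = 3.45874
The odds of myopia are about 3.46 times as high in the high screen time group.

3.459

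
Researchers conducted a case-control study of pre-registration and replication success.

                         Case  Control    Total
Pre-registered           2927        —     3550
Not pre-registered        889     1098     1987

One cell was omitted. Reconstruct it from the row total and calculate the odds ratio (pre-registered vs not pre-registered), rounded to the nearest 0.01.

The missing cell is in the exposed row: 3550 − 2927 = 623.
So a = 2927, b = 623, c = 889, d = 1098.
OR = (a·d)/(b·c) = (2927 × 1098) / (623 × 889) = 3213846 / 553847 = 5.80277

5.80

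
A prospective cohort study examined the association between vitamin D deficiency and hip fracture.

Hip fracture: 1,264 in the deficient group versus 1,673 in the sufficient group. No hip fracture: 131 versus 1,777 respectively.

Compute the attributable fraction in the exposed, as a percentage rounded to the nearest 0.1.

46.5

From the description: a = 1264, b = 131, c = 1673, d = 1777.
Risk in exposed = 1264/1395 = 0.90609; risk in unexposed = 1673/3450 = 0.48493.
RR = 0.90609/0.48493 = 1.86851
AR% = (RR − 1)/RR × 100 = (1.86851 − 1)/1.86851 × 100 = 46.4815%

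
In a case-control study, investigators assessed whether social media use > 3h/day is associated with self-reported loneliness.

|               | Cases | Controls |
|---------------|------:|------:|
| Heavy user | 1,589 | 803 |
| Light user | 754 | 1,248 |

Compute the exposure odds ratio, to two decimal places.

3.28

Cells: a = 1589, b = 803, c = 754, d = 1248.
OR = (a·d)/(b·c) = (1589 × 1248) / (803 × 754) = 1983072 / 605462 = 3.27530
The odds of self-reported loneliness are about 3.28 times as high in the heavy user group.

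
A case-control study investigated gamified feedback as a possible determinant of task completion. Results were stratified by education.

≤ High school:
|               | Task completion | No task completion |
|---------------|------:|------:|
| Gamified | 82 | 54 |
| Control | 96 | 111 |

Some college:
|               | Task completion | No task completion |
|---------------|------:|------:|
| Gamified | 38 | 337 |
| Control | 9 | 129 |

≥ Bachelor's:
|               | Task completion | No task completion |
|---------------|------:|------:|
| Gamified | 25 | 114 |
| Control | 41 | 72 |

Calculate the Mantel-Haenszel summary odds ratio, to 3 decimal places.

OR_MH = Σ(aᵢdᵢ/nᵢ) / Σ(bᵢcᵢ/nᵢ), where nᵢ is the stratum total.
Stratum 1 (≤ High school): n = 343; a·d/n = 82·111/343 = 26.5364; b·c/n = 54·96/343 = 15.1137
Stratum 2 (Some college): n = 513; a·d/n = 38·129/513 = 9.5556; b·c/n = 337·9/513 = 5.9123
Stratum 3 (≥ Bachelor's): n = 252; a·d/n = 25·72/252 = 7.1429; b·c/n = 114·41/252 = 18.5476
OR_MH = (26.5364 + 9.5556 + 7.1429) / (15.1137 + 5.9123 + 18.5476) = 43.2349 / 39.5736 = 1.09252

1.093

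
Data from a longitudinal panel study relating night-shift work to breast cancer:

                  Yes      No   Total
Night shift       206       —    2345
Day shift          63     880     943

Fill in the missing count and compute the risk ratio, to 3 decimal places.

1.315

The missing cell is in the exposed row: 2345 − 206 = 2139.
So a = 206, b = 2139, c = 63, d = 880.
RR = [a/(a+b)] / [c/(c+d)] = (206/2345) / (63/943) = 0.08785/0.06681 = 1.31491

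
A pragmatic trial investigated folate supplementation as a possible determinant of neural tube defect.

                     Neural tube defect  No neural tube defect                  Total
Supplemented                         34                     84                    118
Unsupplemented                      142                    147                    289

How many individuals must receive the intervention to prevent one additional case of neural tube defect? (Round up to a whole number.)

5

Risk in treated group = 34/118 = 0.28814; risk in control = 142/289 = 0.49135.
Absolute risk reduction = 0.49135 − 0.28814 = 0.20321
NNT = 1 / ARR = 1 / 0.20321 = 4.921 → round up → 5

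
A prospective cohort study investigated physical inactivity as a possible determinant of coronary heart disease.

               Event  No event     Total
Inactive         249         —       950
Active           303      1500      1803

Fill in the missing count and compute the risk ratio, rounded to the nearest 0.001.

1.560

The missing cell is in the exposed row: 950 − 249 = 701.
So a = 249, b = 701, c = 303, d = 1500.
RR = [a/(a+b)] / [c/(c+d)] = (249/950) / (303/1803) = 0.26211/0.16805 = 1.55966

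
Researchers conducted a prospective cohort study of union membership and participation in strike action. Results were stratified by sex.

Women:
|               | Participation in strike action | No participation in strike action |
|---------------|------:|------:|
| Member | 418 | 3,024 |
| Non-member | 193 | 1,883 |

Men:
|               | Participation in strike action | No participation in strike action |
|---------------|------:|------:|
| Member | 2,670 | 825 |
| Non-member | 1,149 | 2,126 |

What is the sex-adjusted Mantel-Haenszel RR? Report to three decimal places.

RR_MH = Σ(aᵢ·n₀ᵢ/nᵢ) / Σ(cᵢ·n₁ᵢ/nᵢ), with n₁ᵢ = aᵢ+bᵢ (exposed), n₀ᵢ = cᵢ+dᵢ (unexposed), nᵢ = n₁ᵢ+n₀ᵢ.
Stratum 1 (Women): n₁ = 3442, n₀ = 2076, n = 5518; a·n₀/n = 418·2076/5518 = 157.2613; c·n₁/n = 193·3442/5518 = 120.3889
Stratum 2 (Men): n₁ = 3495, n₀ = 3275, n = 6770; a·n₀/n = 2670·3275/6770 = 1291.6174; c·n₁/n = 1149·3495/6770 = 593.1691
RR_MH = (157.2613 + 1291.6174) / (120.3889 + 593.1691) = 1448.8788 / 713.5580 = 2.03050

2.030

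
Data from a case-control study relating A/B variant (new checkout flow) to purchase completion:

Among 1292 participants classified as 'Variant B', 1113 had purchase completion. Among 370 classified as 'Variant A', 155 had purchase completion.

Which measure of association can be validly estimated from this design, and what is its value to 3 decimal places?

8.625

From the description: a = 1113, b = 179, c = 155, d = 215.
This is a case-control study: participants were sampled on outcome status, so risks in the source population cannot be estimated directly — relative risk is not valid here. The odds ratio is the appropriate measure.
OR = (a·d)/(b·c) = (1113 × 215) / (179 × 155) = 239295 / 27745 = 8.62480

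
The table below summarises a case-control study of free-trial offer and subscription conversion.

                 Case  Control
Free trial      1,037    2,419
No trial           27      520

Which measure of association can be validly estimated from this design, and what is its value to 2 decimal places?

8.26

Cells: a = 1037, b = 2419, c = 27, d = 520.
This is a case-control study: participants were sampled on outcome status, so risks in the source population cannot be estimated directly — relative risk is not valid here. The odds ratio is the appropriate measure.
OR = (a·d)/(b·c) = (1037 × 520) / (2419 × 27) = 539240 / 65313 = 8.25624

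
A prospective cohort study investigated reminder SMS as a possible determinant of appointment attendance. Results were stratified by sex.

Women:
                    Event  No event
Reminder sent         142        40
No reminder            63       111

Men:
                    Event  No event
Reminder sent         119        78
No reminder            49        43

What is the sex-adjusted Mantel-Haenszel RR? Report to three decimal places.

1.635

RR_MH = Σ(aᵢ·n₀ᵢ/nᵢ) / Σ(cᵢ·n₁ᵢ/nᵢ), with n₁ᵢ = aᵢ+bᵢ (exposed), n₀ᵢ = cᵢ+dᵢ (unexposed), nᵢ = n₁ᵢ+n₀ᵢ.
Stratum 1 (Women): n₁ = 182, n₀ = 174, n = 356; a·n₀/n = 142·174/356 = 69.4045; c·n₁/n = 63·182/356 = 32.2079
Stratum 2 (Men): n₁ = 197, n₀ = 92, n = 289; a·n₀/n = 119·92/289 = 37.8824; c·n₁/n = 49·197/289 = 33.4014
RR_MH = (69.4045 + 37.8824) / (32.2079 + 33.4014) = 107.2868 / 65.6092 = 1.63524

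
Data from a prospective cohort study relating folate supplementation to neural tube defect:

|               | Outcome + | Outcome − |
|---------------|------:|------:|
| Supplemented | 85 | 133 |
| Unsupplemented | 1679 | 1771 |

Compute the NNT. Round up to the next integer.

11

Risk in treated group = 85/218 = 0.38991; risk in control = 1679/3450 = 0.48667.
Absolute risk reduction = 0.48667 − 0.38991 = 0.09676
NNT = 1 / ARR = 1 / 0.09676 = 10.335 → round up → 11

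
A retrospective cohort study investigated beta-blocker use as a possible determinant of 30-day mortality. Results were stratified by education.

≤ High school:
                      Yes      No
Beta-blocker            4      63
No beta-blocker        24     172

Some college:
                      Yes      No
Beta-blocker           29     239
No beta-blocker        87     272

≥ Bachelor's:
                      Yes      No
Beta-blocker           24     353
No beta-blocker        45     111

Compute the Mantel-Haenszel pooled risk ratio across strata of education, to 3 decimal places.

RR_MH = Σ(aᵢ·n₀ᵢ/nᵢ) / Σ(cᵢ·n₁ᵢ/nᵢ), with n₁ᵢ = aᵢ+bᵢ (exposed), n₀ᵢ = cᵢ+dᵢ (unexposed), nᵢ = n₁ᵢ+n₀ᵢ.
Stratum 1 (≤ High school): n₁ = 67, n₀ = 196, n = 263; a·n₀/n = 4·196/263 = 2.9810; c·n₁/n = 24·67/263 = 6.1141
Stratum 2 (Some college): n₁ = 268, n₀ = 359, n = 627; a·n₀/n = 29·359/627 = 16.6045; c·n₁/n = 87·268/627 = 37.1866
Stratum 3 (≥ Bachelor's): n₁ = 377, n₀ = 156, n = 533; a·n₀/n = 24·156/533 = 7.0244; c·n₁/n = 45·377/533 = 31.8293
RR_MH = (2.9810 + 16.6045 + 7.0244) / (6.1141 + 37.1866 + 31.8293) = 26.6098 / 75.1299 = 0.35418

0.354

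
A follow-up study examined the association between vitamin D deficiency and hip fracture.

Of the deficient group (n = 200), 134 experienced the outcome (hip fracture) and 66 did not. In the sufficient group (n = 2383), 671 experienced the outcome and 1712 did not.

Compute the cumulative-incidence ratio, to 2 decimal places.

From the description: a = 134, b = 66, c = 671, d = 1712.
Risk in exposed = 134/200 = 0.67000; risk in unexposed = 671/2383 = 0.28158.
RR = 0.67000 / 0.28158 = 2.37945
The risk among the exposed is 2.38 times that among the unexposed.

2.38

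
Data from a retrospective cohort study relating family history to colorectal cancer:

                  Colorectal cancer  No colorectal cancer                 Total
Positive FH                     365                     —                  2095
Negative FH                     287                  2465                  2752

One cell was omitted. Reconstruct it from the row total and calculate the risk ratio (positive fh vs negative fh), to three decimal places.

The missing cell is in the exposed row: 2095 − 365 = 1730.
So a = 365, b = 1730, c = 287, d = 2465.
RR = [a/(a+b)] / [c/(c+d)] = (365/2095) / (287/2752) = 0.17422/0.10429 = 1.67061

1.671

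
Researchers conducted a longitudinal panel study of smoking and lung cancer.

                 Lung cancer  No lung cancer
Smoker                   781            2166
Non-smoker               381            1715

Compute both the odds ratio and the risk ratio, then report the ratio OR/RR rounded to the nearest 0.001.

1.113

Cells: a = 781, b = 2166, c = 381, d = 1715.
OR = (781·1715)/(2166·381) = 1339415/825246 = 1.62305
Risk in exposed = 781/2947 = 0.26502; risk in unexposed = 381/2096 = 0.18177; RR = 1.45793
OR/RR = 1.62305 / 1.45793 = 1.11325
The outcome is not rare, so the OR lies further from 1 than the RR.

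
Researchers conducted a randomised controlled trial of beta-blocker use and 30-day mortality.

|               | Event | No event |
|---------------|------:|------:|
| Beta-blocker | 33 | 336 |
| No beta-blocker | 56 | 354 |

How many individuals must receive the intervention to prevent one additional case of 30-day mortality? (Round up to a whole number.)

22

Risk in treated group = 33/369 = 0.08943; risk in control = 56/410 = 0.13659.
Absolute risk reduction = 0.13659 − 0.08943 = 0.04715
NNT = 1 / ARR = 1 / 0.04715 = 21.207 → round up → 22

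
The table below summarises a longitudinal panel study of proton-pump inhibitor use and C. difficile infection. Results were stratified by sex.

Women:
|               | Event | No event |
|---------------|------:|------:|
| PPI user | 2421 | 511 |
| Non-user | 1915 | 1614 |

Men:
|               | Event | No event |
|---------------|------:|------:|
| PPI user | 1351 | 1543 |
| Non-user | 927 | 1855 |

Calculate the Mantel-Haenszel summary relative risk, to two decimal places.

1.48

RR_MH = Σ(aᵢ·n₀ᵢ/nᵢ) / Σ(cᵢ·n₁ᵢ/nᵢ), with n₁ᵢ = aᵢ+bᵢ (exposed), n₀ᵢ = cᵢ+dᵢ (unexposed), nᵢ = n₁ᵢ+n₀ᵢ.
Stratum 1 (Women): n₁ = 2932, n₀ = 3529, n = 6461; a·n₀/n = 2421·3529/6461 = 1322.3509; c·n₁/n = 1915·2932/6461 = 869.0265
Stratum 2 (Men): n₁ = 2894, n₀ = 2782, n = 5676; a·n₀/n = 1351·2782/5676 = 662.1709; c·n₁/n = 927·2894/5676 = 472.6459
RR_MH = (1322.3509 + 662.1709) / (869.0265 + 472.6459) = 1984.5218 / 1341.6723 = 1.47914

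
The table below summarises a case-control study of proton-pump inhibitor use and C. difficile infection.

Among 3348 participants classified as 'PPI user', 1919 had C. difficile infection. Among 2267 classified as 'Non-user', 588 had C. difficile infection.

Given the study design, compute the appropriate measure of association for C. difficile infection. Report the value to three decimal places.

From the description: a = 1919, b = 1429, c = 588, d = 1679.
This is a case-control study: participants were sampled on outcome status, so risks in the source population cannot be estimated directly — relative risk is not valid here. The odds ratio is the appropriate measure.
OR = (a·d)/(b·c) = (1919 × 1679) / (1429 × 588) = 3222001 / 840252 = 3.83457

3.835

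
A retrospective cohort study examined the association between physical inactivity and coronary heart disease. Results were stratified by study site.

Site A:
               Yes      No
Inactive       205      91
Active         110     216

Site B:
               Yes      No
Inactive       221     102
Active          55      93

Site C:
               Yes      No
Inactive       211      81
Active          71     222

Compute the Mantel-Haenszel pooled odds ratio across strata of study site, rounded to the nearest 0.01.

OR_MH = Σ(aᵢdᵢ/nᵢ) / Σ(bᵢcᵢ/nᵢ), where nᵢ is the stratum total.
Stratum 1 (Site A): n = 622; a·d/n = 205·216/622 = 71.1897; b·c/n = 91·110/622 = 16.0932
Stratum 2 (Site B): n = 471; a·d/n = 221·93/471 = 43.6369; b·c/n = 102·55/471 = 11.9108
Stratum 3 (Site C): n = 585; a·d/n = 211·222/585 = 80.0718; b·c/n = 81·71/585 = 9.8308
OR_MH = (71.1897 + 43.6369 + 80.0718) / (16.0932 + 11.9108 + 9.8308) = 194.8984 / 37.8348 = 5.15130

5.15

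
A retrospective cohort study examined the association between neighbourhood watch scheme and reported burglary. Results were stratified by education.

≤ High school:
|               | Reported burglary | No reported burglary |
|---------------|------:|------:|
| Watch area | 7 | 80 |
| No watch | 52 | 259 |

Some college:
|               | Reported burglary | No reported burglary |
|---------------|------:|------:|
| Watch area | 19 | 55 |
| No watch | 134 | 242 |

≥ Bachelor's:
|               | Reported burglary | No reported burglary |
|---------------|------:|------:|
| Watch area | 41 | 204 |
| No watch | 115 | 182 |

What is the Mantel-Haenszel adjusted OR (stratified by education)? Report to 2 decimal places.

0.41

OR_MH = Σ(aᵢdᵢ/nᵢ) / Σ(bᵢcᵢ/nᵢ), where nᵢ is the stratum total.
Stratum 1 (≤ High school): n = 398; a·d/n = 7·259/398 = 4.5553; b·c/n = 80·52/398 = 10.4523
Stratum 2 (Some college): n = 450; a·d/n = 19·242/450 = 10.2178; b·c/n = 55·134/450 = 16.3778
Stratum 3 (≥ Bachelor's): n = 542; a·d/n = 41·182/542 = 13.7675; b·c/n = 204·115/542 = 43.2841
OR_MH = (4.5553 + 10.2178 + 13.7675) / (10.4523 + 16.3778 + 43.2841) = 28.5406 / 70.1142 = 0.40706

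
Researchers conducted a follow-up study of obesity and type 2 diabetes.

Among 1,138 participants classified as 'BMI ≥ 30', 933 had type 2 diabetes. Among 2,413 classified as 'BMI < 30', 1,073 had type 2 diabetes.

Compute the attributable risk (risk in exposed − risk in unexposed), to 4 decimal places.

From the description: a = 933, b = 205, c = 1073, d = 1340.
Risk in exposed = 933/1138 = 0.819859; risk in unexposed = 1073/2413 = 0.444675.
Risk difference = 0.819859 − 0.444675 = 0.375185

0.3752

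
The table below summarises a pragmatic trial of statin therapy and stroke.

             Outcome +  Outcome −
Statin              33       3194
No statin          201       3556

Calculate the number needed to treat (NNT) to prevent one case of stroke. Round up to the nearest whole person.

24

Risk in treated group = 33/3227 = 0.01023; risk in control = 201/3757 = 0.05350.
Absolute risk reduction = 0.05350 − 0.01023 = 0.04327
NNT = 1 / ARR = 1 / 0.04327 = 23.109 → round up → 24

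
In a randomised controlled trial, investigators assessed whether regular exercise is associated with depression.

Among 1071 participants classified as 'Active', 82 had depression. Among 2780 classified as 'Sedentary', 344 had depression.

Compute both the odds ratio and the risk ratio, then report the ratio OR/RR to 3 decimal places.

0.949

From the description: a = 82, b = 989, c = 344, d = 2436.
OR = (82·2436)/(989·344) = 199752/340216 = 0.58713
Risk in exposed = 82/1071 = 0.07656; risk in unexposed = 344/2780 = 0.12374; RR = 0.61874
OR/RR = 0.58713 / 0.61874 = 0.94891
The outcome is not rare, so the OR lies further from 1 than the RR.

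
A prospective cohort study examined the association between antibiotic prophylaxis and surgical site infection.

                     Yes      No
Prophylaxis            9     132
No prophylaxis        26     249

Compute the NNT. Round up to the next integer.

Risk in treated group = 9/141 = 0.06383; risk in control = 26/275 = 0.09455.
Absolute risk reduction = 0.09455 − 0.06383 = 0.03072
NNT = 1 / ARR = 1 / 0.03072 = 32.557 → round up → 33

33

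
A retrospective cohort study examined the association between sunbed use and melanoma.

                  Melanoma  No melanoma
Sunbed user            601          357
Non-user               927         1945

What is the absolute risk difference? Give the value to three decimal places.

Cells: a = 601, b = 357, c = 927, d = 1945.
Risk in exposed = 601/958 = 0.627349; risk in unexposed = 927/2872 = 0.322772.
Risk difference = 0.627349 − 0.322772 = 0.304577

0.305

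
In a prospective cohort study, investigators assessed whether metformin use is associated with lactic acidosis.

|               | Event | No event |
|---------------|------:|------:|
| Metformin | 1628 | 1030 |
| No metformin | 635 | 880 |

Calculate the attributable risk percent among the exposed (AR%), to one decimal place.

Cells: a = 1628, b = 1030, c = 635, d = 880.
Risk in exposed = 1628/2658 = 0.61249; risk in unexposed = 635/1515 = 0.41914.
RR = 0.61249/0.41914 = 1.46130
AR% = (RR − 1)/RR × 100 = (1.46130 − 1)/1.46130 × 100 = 31.5676%

31.6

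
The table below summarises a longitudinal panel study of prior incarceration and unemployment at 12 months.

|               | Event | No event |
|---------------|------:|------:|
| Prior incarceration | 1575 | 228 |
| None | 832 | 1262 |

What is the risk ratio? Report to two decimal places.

2.20

Cells: a = 1575, b = 228, c = 832, d = 1262.
Risk in exposed = 1575/1803 = 0.87354; risk in unexposed = 832/2094 = 0.39733.
RR = 0.87354 / 0.39733 = 2.19856
The risk among the exposed is 2.20 times that among the unexposed.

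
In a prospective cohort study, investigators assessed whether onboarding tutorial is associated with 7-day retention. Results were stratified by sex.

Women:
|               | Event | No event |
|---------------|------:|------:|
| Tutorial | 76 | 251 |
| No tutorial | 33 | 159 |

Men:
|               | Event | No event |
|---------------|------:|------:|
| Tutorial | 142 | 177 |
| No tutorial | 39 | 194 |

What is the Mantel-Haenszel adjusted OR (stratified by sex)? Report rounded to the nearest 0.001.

2.571

OR_MH = Σ(aᵢdᵢ/nᵢ) / Σ(bᵢcᵢ/nᵢ), where nᵢ is the stratum total.
Stratum 1 (Women): n = 519; a·d/n = 76·159/519 = 23.2832; b·c/n = 251·33/519 = 15.9595
Stratum 2 (Men): n = 552; a·d/n = 142·194/552 = 49.9058; b·c/n = 177·39/552 = 12.5054
OR_MH = (23.2832 + 49.9058) / (15.9595 + 12.5054) = 73.1890 / 28.4650 = 2.57120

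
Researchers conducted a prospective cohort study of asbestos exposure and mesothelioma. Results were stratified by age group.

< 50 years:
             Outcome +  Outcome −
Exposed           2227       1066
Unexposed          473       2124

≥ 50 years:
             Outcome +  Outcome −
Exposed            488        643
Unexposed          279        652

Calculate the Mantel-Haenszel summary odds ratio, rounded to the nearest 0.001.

5.547

OR_MH = Σ(aᵢdᵢ/nᵢ) / Σ(bᵢcᵢ/nᵢ), where nᵢ is the stratum total.
Stratum 1 (< 50 years): n = 5890; a·d/n = 2227·2124/5890 = 803.0812; b·c/n = 1066·473/5890 = 85.6058
Stratum 2 (≥ 50 years): n = 2062; a·d/n = 488·652/2062 = 154.3046; b·c/n = 643·279/2062 = 87.0015
OR_MH = (803.0812 + 154.3046) / (85.6058 + 87.0015) = 957.3857 / 172.6072 = 5.54661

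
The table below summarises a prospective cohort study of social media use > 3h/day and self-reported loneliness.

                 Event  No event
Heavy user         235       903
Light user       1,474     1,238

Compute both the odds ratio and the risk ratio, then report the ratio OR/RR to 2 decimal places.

Cells: a = 235, b = 903, c = 1474, d = 1238.
OR = (235·1238)/(903·1474) = 290930/1331022 = 0.21858
Risk in exposed = 235/1138 = 0.20650; risk in unexposed = 1474/2712 = 0.54351; RR = 0.37994
OR/RR = 0.21858 / 0.37994 = 0.57529
The outcome is not rare, so the OR lies further from 1 than the RR.

0.58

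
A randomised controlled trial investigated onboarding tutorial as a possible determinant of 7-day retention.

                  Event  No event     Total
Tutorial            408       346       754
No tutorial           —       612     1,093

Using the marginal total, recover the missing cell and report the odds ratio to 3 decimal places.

1.500

The missing cell is in the unexposed row: 1093 − 612 = 481.
So a = 408, b = 346, c = 481, d = 612.
OR = (a·d)/(b·c) = (408 × 612) / (346 × 481) = 249696 / 166426 = 1.50034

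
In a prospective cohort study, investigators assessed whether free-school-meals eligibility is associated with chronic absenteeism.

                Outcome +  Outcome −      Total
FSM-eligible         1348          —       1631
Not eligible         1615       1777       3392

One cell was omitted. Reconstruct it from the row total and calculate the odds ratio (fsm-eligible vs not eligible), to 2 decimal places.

5.24

The missing cell is in the exposed row: 1631 − 1348 = 283.
So a = 1348, b = 283, c = 1615, d = 1777.
OR = (a·d)/(b·c) = (1348 × 1777) / (283 × 1615) = 2395396 / 457045 = 5.24105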